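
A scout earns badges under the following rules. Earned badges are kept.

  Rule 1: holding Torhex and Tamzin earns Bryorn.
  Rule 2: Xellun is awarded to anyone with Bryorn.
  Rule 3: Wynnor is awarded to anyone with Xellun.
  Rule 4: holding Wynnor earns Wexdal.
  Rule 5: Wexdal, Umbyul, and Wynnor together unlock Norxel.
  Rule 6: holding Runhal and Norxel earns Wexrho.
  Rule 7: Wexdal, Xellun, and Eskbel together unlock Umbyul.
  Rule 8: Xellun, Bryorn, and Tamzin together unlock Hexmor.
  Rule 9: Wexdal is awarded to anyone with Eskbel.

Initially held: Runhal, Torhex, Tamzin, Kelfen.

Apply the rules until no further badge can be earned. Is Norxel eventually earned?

No

Norxel would need Wexdal, Umbyul, and Wynnor (Rule 5), but Umbyul is never earned.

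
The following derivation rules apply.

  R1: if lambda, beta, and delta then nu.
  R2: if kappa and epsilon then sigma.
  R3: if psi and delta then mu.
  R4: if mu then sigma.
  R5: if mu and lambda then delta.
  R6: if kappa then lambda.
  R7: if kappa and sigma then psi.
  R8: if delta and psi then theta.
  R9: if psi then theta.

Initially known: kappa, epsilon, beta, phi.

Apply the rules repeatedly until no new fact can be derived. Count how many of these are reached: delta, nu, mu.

delta would need mu and lambda (R5), but mu is never established.
nu would need lambda, beta, and delta (R1), but delta is never established.
mu would need psi and delta (R3), but delta is never established.
None of the 3 are reached.

0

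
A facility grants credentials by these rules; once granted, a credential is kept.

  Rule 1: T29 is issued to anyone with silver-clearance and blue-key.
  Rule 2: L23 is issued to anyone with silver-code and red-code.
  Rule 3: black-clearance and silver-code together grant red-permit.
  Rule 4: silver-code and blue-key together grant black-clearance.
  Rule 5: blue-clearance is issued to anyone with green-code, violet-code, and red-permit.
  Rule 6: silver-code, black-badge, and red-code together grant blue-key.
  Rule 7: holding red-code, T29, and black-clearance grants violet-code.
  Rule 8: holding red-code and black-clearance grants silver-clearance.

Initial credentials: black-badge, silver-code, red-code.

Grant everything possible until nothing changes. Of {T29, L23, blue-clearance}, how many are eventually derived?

2

Holding silver-code, black-badge, and red-code grants blue-key (Rule 6).
Holding silver-code and red-code grants L23 (Rule 2).
Holding silver-code and blue-key grants black-clearance (Rule 4).
Holding red-code and black-clearance grants silver-clearance (Rule 8).
Holding silver-clearance and blue-key grants T29 (Rule 1).
T29: reached.
L23: reached.
blue-clearance would need green-code, violet-code, and red-permit (Rule 5), but green-code is never granted.
Reached: T29 and L23 — 2 of the 3.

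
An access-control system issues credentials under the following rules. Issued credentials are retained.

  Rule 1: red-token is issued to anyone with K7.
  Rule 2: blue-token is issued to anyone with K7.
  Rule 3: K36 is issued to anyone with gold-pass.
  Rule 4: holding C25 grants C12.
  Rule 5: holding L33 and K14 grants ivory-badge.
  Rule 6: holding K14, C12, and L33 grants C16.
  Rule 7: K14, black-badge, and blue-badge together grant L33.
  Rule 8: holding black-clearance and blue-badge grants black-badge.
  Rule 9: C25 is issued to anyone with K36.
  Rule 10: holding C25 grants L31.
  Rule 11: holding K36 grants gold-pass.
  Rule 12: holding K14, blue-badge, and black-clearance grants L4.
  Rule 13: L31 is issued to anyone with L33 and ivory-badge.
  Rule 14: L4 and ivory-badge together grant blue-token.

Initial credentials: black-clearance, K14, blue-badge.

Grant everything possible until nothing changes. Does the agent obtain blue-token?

Holding K14, blue-badge, and black-clearance grants L4 (Rule 12).
Holding black-clearance and blue-badge grants black-badge (Rule 8).
Holding K14, black-badge, and blue-badge grants L33 (Rule 7).
Holding L33 and K14 grants ivory-badge (Rule 5).
Holding L4 and ivory-badge grants blue-token (Rule 14).

Yes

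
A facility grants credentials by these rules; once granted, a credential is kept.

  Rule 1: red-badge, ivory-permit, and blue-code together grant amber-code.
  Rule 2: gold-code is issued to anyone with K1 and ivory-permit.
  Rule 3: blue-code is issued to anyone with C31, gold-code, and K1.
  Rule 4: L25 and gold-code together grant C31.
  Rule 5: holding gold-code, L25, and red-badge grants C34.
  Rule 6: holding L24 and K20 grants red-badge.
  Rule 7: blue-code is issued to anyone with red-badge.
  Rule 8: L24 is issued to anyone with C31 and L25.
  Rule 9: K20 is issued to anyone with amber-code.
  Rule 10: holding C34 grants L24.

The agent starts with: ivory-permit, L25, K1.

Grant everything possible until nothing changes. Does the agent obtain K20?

No

K20 would need amber-code (Rule 9), but amber-code is never granted.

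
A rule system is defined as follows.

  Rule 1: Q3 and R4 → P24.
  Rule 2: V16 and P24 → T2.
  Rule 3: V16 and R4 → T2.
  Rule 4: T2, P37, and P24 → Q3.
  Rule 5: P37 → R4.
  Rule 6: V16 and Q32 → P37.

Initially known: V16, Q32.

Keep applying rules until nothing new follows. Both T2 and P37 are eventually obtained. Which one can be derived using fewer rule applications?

P37: V16 and Q32 hold, so P37 follows (Rule 6). [1 rule application]
T2: V16 and Q32 hold, so P37 follows (Rule 6). From P37, Rule 5 gives R4. From V16 and R4, Rule 3 gives T2. [3 rule applications]
P37 needs fewer.

P37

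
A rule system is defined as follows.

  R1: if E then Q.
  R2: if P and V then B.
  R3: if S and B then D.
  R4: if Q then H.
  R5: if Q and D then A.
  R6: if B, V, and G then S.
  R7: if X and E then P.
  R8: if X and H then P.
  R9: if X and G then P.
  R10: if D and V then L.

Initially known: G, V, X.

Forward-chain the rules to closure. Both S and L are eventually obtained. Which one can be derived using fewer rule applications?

S: X and G hold, so P follows (R9). From P and V, R2 gives B. From B, V, and G, R6 gives S. [3 rule applications]
L: From X and G, R9 gives P. From P and V, R2 gives B. From B, V, and G, R6 gives S. From S and B, R3 gives D. From D and V, R10 gives L. [5 rule applications]
S needs fewer.

S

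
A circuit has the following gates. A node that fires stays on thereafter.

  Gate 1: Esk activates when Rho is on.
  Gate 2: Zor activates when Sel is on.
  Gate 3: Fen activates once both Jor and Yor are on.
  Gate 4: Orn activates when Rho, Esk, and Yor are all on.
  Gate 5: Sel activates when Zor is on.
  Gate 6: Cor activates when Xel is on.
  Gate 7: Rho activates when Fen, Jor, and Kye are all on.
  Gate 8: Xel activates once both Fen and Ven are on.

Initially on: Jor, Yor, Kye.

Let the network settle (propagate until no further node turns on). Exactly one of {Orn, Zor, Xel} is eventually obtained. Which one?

Jor and Yor are on, so Fen activates (Gate 3).
Fen, Jor, and Kye are on, so Rho activates (Gate 7).
Rho is on, so Esk activates (Gate 1).
Gate 4: Rho, Esk, and Yor on → Orn on.
Xel would need Fen and Ven (Gate 8), but Ven never turns on. Zor would need Sel (Gate 2), but Sel never turns on.

Orn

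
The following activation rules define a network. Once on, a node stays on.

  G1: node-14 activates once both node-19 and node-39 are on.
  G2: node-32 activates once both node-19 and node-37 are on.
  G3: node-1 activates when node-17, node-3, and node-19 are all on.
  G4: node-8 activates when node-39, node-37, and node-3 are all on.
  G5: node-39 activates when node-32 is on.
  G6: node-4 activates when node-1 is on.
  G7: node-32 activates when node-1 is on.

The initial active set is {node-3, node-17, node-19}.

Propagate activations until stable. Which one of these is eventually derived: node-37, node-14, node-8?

node-14

G3: node-17, node-3, and node-19 on → node-1 on.
G7: node-1 on → node-32 on.
G5: node-32 on → node-39 on.
G1: node-19 and node-39 on → node-14 on.
No rule produces node-37, and it is not given. node-8 would need node-39, node-37, and node-3 (G4), but node-37 never turns on.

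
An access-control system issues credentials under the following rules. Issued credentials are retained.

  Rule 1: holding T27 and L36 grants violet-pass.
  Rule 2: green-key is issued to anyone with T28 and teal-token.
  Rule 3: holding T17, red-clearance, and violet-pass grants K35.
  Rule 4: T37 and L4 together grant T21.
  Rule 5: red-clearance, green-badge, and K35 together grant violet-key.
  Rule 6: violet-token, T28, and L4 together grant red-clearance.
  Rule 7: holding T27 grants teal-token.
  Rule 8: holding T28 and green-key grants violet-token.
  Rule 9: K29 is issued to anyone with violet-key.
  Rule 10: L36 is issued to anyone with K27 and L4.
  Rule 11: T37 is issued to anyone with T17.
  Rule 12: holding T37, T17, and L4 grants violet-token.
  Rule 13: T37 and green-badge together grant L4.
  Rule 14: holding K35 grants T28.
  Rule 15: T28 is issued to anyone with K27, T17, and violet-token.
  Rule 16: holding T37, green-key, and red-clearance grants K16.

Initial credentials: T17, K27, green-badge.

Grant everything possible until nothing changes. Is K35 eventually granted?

K35 would need T17, red-clearance, and violet-pass (Rule 3), but violet-pass is never granted.

No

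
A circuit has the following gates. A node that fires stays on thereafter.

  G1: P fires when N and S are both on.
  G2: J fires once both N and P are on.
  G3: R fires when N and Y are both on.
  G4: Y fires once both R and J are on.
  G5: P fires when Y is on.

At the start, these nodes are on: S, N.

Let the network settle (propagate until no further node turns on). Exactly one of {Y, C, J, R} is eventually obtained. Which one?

J

G1: N and S on → P on.
G2: N and P on → J on.
Y would need R and J (G4), but R never turns on. No rule produces C, and it is not given. R would need N and Y (G3), but Y never turns on.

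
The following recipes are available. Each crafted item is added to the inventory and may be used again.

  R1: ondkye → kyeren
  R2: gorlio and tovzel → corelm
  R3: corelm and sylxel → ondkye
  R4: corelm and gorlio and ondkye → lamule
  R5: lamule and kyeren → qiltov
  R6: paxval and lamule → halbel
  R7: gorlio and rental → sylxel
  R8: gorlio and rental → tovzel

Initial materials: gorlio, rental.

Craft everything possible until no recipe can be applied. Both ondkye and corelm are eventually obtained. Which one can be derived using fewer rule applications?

corelm

corelm: Using R8, gorlio and rental make tovzel. Using R2, gorlio and tovzel make corelm. [2 rule applications]
ondkye: gorlio and rental → sylxel (R7). Using R8, gorlio and rental make tovzel. Using R2, gorlio and tovzel make corelm. Using R3, corelm and sylxel make ondkye. [4 rule applications]
corelm needs fewer.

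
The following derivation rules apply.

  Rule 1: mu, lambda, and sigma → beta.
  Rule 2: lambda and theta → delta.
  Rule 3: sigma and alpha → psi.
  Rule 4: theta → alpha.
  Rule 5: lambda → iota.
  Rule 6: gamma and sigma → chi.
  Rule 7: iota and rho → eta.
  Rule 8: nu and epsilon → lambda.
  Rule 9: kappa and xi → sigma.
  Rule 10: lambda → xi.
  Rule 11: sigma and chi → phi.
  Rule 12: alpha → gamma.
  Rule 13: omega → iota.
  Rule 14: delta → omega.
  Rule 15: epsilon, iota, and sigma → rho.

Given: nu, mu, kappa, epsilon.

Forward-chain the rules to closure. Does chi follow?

chi would need gamma and sigma (Rule 6), but gamma is never established.

No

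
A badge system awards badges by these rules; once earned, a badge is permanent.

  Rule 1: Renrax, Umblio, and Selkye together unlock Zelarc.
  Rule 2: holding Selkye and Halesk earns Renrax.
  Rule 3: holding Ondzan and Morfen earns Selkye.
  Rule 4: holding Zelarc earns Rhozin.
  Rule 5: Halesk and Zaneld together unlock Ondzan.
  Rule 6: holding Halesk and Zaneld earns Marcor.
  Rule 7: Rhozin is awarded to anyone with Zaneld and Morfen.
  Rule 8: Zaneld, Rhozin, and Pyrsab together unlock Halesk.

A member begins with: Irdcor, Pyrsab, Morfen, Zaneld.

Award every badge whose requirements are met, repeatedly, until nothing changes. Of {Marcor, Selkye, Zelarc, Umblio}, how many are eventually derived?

With Zaneld and Morfen, Rhozin is earned (Rule 7).
With Zaneld, Rhozin, and Pyrsab, Halesk is earned (Rule 8).
With Halesk and Zaneld, Marcor is earned (Rule 6).
With Halesk and Zaneld, Ondzan is earned (Rule 5).
With Ondzan and Morfen, Selkye is earned (Rule 3).
Marcor: reached.
Selkye: reached.
Zelarc would need Renrax, Umblio, and Selkye (Rule 1), but Umblio is never earned.
No rule produces Umblio, and it is not given.
Reached: Marcor and Selkye — 2 of the 4.

2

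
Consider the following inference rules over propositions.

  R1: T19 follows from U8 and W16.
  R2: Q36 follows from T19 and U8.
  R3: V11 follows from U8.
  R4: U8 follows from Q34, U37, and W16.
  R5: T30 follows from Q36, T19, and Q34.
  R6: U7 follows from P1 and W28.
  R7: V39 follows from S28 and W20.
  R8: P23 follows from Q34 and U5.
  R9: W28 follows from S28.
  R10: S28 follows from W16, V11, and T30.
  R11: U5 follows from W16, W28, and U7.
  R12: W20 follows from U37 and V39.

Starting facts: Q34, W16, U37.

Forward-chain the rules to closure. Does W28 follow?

Yes

Q34, U37, and W16 hold, so U8 follows (R4).
U8 and W16 hold, so T19 follows (R1).
U8 holds, so V11 follows (R3).
T19 and U8 hold, so Q36 follows (R2).
From Q36, T19, and Q34, R5 gives T30.
From W16, V11, and T30, R10 gives S28.
S28 holds, so W28 follows (R9).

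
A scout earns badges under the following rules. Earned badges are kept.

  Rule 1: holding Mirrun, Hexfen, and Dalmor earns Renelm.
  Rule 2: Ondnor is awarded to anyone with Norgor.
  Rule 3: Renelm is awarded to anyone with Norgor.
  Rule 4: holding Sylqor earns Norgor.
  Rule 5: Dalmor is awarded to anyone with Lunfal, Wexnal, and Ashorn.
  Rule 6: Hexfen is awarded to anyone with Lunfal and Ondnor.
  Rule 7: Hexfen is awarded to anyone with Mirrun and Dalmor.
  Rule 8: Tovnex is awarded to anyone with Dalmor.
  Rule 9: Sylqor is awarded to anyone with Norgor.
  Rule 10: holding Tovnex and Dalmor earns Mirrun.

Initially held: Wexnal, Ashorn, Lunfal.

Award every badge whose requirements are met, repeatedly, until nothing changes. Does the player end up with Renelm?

Yes

With Lunfal, Wexnal, and Ashorn, Dalmor is earned (Rule 5).
With Dalmor, Tovnex is earned (Rule 8).
With Tovnex and Dalmor, Mirrun is earned (Rule 10).
With Mirrun and Dalmor, Hexfen is earned (Rule 7).
With Mirrun, Hexfen, and Dalmor, Renelm is earned (Rule 1).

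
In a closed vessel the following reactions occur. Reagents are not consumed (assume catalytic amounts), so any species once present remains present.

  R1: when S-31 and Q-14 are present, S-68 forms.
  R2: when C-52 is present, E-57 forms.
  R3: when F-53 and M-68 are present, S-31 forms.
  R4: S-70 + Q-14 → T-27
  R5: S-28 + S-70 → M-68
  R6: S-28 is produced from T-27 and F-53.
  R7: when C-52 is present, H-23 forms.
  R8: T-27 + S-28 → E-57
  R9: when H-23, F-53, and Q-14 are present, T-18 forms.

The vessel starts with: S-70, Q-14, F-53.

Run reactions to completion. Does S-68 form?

S-70 and Q-14 present → T-27 forms (R4).
T-27 and F-53 present → S-28 forms (R6).
S-28 and S-70 present → M-68 forms (R5).
F-53 and M-68 present → S-31 forms (R3).
S-31 and Q-14 present → S-68 forms (R1).

Yes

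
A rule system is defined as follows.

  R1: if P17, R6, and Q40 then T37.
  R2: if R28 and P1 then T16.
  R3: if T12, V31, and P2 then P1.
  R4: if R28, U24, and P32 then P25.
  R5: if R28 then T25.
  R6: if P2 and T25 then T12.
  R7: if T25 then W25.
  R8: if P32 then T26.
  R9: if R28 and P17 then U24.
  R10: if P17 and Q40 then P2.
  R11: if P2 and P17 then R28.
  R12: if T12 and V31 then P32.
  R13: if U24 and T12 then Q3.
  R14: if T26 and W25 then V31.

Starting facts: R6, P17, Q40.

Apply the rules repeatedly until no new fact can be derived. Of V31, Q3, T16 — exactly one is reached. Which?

Q3

From P17 and Q40, R10 gives P2.
From P2 and P17, R11 gives R28.
From R28 and P17, R9 gives U24.
R28 holds, so T25 follows (R5).
From P2 and T25, R6 gives T12.
From U24 and T12, R13 gives Q3.
V31 would need T26 and W25 (R14), but T26 is never established. T16 would need R28 and P1 (R2), but P1 is never established.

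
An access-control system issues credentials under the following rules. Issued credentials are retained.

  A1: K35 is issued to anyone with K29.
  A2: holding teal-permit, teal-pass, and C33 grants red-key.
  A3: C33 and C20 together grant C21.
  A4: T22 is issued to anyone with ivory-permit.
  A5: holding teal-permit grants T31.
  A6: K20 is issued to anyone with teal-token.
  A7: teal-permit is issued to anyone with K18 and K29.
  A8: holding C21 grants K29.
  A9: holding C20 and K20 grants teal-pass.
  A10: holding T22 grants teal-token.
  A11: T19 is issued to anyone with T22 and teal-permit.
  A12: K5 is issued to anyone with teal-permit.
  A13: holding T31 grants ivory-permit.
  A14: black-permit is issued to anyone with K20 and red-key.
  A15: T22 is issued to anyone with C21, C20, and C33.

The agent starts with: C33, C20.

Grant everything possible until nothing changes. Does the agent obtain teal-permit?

No

teal-permit would need K18 and K29 (A7), but K18 is never granted.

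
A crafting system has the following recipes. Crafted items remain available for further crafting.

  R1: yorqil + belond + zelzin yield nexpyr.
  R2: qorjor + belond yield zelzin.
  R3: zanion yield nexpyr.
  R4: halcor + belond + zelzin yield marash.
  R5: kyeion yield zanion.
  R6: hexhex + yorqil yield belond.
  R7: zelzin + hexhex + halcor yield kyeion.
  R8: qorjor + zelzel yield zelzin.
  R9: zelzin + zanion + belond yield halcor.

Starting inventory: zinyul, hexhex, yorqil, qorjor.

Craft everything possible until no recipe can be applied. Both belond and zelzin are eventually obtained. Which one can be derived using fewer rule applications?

belond: hexhex + yorqil → belond (R6). [1 rule application]
zelzin: Using R6, hexhex and yorqil make belond. qorjor + belond → zelzin (R2). [2 rule applications]
belond needs fewer.

belond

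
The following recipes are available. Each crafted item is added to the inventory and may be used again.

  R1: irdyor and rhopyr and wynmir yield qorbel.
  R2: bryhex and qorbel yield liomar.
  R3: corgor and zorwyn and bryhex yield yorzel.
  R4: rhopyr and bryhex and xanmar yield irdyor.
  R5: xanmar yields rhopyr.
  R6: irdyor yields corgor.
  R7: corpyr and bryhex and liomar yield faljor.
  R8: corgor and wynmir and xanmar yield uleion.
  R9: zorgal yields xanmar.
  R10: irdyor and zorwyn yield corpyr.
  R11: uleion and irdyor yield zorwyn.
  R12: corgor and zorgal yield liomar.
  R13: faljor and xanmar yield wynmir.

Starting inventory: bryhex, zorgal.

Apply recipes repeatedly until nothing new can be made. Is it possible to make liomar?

Yes

zorgal → xanmar (R9).
xanmar → rhopyr (R5).
Using R4, rhopyr, bryhex, and xanmar make irdyor.
irdyor → corgor (R6).
corgor and zorgal → liomar (R12).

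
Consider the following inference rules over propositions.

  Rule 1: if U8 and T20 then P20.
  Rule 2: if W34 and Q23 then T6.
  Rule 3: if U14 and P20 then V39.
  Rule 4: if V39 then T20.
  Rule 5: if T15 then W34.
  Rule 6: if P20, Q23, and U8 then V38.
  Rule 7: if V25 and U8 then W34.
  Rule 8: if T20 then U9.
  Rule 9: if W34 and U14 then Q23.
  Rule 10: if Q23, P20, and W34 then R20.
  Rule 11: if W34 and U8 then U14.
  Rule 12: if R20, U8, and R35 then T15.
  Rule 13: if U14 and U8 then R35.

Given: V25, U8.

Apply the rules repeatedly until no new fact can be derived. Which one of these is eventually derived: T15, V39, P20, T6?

T6

From V25 and U8, Rule 7 gives W34.
W34 and U8 hold, so U14 follows (Rule 11).
From W34 and U14, Rule 9 gives Q23.
From W34 and Q23, Rule 2 gives T6.
P20 would need U8 and T20 (Rule 1), but T20 is never established. T15 would need R20, U8, and R35 (Rule 12), but R20 is never established. V39 would need U14 and P20 (Rule 3), but P20 is never established.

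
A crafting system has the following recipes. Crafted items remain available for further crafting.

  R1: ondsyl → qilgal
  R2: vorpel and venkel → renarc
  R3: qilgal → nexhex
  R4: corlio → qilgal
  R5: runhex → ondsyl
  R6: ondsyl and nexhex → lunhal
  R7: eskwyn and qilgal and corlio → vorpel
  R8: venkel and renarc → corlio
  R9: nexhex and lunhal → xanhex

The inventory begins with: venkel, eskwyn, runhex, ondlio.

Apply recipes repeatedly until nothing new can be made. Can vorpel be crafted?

No

vorpel would need eskwyn, qilgal, and corlio (R7), but corlio is never obtained.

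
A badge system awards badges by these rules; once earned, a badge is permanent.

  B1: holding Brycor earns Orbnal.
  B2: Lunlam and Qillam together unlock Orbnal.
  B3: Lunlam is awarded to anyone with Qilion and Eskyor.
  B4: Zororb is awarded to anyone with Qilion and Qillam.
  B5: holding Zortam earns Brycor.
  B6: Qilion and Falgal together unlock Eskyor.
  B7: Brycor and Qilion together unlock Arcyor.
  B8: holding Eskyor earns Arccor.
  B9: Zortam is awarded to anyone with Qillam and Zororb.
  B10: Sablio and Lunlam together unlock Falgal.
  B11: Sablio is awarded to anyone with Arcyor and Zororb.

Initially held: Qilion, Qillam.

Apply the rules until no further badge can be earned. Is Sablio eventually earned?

Yes

With Qilion and Qillam, Zororb is earned (B4).
With Qillam and Zororb, Zortam is earned (B9).
With Zortam, Brycor is earned (B5).
With Brycor and Qilion, Arcyor is earned (B7).
With Arcyor and Zororb, Sablio is earned (B11).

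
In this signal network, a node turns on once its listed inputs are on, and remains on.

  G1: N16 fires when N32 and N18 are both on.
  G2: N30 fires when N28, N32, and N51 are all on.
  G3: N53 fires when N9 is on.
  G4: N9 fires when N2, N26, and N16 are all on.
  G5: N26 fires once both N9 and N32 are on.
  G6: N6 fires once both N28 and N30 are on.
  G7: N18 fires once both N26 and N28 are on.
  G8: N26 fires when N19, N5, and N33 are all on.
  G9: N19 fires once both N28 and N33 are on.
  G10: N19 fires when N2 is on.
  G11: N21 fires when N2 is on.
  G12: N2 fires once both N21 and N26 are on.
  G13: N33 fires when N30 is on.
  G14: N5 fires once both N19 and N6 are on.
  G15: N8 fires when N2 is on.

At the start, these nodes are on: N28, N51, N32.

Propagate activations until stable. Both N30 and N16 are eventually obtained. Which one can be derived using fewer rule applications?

N30

N30: N28, N32, and N51 are on, so N30 fires (G2). [1 rule application]
N16: N28, N32, and N51 are on, so N30 fires (G2). N28 and N30 are on, so N6 fires (G6). G13: N30 on → N33 on. N28 and N33 are on, so N19 fires (G9). G14: N19 and N6 on → N5 on. G8: N19, N5, and N33 on → N26 on. G7: N26 and N28 on → N18 on. N32 and N18 are on, so N16 fires (G1). [8 rule applications]
N30 needs fewer.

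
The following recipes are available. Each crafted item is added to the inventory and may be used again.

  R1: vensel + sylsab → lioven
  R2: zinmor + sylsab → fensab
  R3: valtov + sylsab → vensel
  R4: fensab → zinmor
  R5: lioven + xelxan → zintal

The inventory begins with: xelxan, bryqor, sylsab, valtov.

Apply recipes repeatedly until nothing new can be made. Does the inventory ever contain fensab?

fensab would need zinmor and sylsab (R2), but zinmor is never obtained.

No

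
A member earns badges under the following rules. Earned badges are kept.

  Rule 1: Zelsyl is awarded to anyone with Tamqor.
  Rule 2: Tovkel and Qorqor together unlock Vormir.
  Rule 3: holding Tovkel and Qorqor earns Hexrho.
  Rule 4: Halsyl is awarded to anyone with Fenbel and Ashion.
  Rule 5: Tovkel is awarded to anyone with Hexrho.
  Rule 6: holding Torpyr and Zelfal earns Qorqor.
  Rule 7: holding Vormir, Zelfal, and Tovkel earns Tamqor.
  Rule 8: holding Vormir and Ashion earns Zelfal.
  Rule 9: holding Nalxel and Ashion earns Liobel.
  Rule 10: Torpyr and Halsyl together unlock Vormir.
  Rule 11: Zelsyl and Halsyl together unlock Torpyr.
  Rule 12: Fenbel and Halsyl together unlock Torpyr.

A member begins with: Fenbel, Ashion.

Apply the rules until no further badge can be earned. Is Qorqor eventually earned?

With Fenbel and Ashion, Halsyl is earned (Rule 4).
With Fenbel and Halsyl, Torpyr is earned (Rule 12).
With Torpyr and Halsyl, Vormir is earned (Rule 10).
With Vormir and Ashion, Zelfal is earned (Rule 8).
With Torpyr and Zelfal, Qorqor is earned (Rule 6).

Yes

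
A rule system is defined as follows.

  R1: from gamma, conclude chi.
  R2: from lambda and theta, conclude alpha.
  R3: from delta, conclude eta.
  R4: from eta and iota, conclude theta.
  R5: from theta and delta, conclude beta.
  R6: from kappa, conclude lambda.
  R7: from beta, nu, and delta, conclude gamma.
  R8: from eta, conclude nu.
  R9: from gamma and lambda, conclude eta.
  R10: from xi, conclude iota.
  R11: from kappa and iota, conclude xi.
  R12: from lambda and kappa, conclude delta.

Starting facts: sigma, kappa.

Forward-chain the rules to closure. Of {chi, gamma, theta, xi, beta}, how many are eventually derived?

chi would need gamma (R1), but gamma is never established.
gamma would need beta, nu, and delta (R7), but beta is never established.
theta would need eta and iota (R4), but iota is never established.
xi would need kappa and iota (R11), but iota is never established.
beta would need theta and delta (R5), but theta is never established.
None of the 5 are reached.

0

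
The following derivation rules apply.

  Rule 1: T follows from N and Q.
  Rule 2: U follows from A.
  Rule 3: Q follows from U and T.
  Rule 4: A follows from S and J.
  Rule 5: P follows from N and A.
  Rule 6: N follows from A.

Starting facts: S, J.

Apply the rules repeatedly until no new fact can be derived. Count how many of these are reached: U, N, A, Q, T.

3

S and J hold, so A follows (Rule 4).
From A, Rule 2 gives U.
A holds, so N follows (Rule 6).
U: reached.
N: reached.
A: reached.
Q would need U and T (Rule 3), but T is never established.
T would need N and Q (Rule 1), but Q is never established.
Reached: U, N, and A — 3 of the 5.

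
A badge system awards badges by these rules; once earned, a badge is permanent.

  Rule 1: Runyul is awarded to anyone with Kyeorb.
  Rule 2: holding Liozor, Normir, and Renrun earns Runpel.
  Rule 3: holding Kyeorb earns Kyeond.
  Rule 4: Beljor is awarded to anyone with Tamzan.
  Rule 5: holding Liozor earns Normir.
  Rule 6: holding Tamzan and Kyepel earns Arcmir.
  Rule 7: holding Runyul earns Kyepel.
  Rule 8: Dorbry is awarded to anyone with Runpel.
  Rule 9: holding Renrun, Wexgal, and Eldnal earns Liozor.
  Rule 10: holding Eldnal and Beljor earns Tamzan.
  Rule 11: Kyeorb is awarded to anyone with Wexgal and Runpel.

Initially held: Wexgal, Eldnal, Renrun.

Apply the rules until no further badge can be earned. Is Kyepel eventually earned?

Yes

With Renrun, Wexgal, and Eldnal, Liozor is earned (Rule 9).
With Liozor, Normir is earned (Rule 5).
With Liozor, Normir, and Renrun, Runpel is earned (Rule 2).
With Wexgal and Runpel, Kyeorb is earned (Rule 11).
With Kyeorb, Runyul is earned (Rule 1).
With Runyul, Kyepel is earned (Rule 7).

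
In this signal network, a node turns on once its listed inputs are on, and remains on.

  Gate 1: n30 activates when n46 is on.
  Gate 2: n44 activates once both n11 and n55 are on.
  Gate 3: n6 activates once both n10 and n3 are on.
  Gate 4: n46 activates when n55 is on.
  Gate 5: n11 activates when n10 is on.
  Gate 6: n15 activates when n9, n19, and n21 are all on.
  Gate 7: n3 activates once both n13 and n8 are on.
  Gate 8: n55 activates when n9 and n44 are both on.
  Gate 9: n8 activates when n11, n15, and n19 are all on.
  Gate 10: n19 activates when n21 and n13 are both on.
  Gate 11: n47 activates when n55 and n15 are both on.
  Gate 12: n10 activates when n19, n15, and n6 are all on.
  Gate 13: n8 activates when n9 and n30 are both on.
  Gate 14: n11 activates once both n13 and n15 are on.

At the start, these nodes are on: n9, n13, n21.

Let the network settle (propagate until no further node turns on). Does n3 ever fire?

Gate 10: n21 and n13 on → n19 on.
Gate 6: n9, n19, and n21 on → n15 on.
Gate 14: n13 and n15 on → n11 on.
n11, n15, and n19 are on, so n8 activates (Gate 9).
Gate 7: n13 and n8 on → n3 on.

Yes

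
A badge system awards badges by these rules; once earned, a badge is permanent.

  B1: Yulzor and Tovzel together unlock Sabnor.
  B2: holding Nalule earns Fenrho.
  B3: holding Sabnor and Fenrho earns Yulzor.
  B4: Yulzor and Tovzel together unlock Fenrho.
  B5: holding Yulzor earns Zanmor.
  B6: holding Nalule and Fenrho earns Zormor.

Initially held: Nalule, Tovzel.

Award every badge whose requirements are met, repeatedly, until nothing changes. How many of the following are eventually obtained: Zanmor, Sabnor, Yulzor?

Zanmor would need Yulzor (B5), but Yulzor is never earned.
Sabnor would need Yulzor and Tovzel (B1), but Yulzor is never earned.
Yulzor would need Sabnor and Fenrho (B3), but Sabnor is never earned.
None of the 3 are reached.

0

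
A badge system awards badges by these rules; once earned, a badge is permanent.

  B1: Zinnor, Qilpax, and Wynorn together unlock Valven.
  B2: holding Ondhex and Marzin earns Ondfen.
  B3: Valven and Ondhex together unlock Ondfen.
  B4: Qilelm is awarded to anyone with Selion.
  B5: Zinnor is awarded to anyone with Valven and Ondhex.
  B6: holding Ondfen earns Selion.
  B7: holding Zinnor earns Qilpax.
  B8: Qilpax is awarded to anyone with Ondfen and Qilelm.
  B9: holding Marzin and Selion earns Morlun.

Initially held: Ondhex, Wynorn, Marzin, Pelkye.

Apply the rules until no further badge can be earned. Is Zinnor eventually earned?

Zinnor would need Valven and Ondhex (B5), but Valven is never earned.

No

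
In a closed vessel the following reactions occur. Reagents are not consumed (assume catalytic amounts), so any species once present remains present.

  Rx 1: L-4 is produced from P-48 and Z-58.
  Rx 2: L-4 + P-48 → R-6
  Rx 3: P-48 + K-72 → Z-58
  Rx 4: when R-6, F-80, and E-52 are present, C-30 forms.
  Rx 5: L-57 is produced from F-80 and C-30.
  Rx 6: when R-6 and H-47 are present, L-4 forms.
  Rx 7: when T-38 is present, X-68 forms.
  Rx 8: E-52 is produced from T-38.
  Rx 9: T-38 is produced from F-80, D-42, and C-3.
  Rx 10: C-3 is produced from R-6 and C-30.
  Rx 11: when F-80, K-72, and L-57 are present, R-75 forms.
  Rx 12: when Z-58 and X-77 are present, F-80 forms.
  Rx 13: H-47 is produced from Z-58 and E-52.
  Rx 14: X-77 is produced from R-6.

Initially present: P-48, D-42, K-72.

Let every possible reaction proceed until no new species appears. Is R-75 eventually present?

R-75 would need F-80, K-72, and L-57 (Rx 11), but L-57 never forms.

No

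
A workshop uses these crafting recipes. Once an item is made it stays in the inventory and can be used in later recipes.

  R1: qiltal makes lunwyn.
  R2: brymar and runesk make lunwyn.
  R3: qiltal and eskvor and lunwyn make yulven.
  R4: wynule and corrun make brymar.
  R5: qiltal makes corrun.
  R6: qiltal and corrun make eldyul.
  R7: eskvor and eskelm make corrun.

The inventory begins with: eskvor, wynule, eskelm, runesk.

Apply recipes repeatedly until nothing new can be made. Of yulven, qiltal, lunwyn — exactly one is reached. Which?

Using R7, eskvor and eskelm make corrun.
Using R4, wynule and corrun make brymar.
brymar and runesk → lunwyn (R2).
No rule produces qiltal, and it is not given. yulven would need qiltal, eskvor, and lunwyn (R3), but qiltal is never obtained.

lunwyn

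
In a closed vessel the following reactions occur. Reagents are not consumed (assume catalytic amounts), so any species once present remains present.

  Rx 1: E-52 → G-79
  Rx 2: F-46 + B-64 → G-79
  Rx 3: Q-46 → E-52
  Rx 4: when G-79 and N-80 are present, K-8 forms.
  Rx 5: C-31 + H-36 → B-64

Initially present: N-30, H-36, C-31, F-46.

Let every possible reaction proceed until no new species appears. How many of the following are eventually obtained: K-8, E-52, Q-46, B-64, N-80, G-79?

2

C-31 and H-36 present → B-64 forms (Rx 5).
F-46 and B-64 present → G-79 forms (Rx 2).
K-8 would need G-79 and N-80 (Rx 4), but N-80 never forms.
E-52 would need Q-46 (Rx 3), but Q-46 never forms.
No rule produces Q-46, and it is not given.
B-64: reached.
No rule produces N-80, and it is not given.
G-79: reached.
Reached: B-64 and G-79 — 2 of the 6.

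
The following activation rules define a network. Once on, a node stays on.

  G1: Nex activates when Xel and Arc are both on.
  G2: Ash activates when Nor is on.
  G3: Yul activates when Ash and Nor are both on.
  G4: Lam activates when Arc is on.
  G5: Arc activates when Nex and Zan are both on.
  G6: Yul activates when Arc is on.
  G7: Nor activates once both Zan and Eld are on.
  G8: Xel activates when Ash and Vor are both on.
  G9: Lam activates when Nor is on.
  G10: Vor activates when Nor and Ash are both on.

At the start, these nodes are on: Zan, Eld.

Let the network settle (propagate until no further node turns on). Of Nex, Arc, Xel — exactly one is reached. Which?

G7: Zan and Eld on → Nor on.
Nor is on, so Ash activates (G2).
G10: Nor and Ash on → Vor on.
G8: Ash and Vor on → Xel on.
Nex would need Xel and Arc (G1), but Arc never turns on. Arc would need Nex and Zan (G5), but Nex never turns on.

Xel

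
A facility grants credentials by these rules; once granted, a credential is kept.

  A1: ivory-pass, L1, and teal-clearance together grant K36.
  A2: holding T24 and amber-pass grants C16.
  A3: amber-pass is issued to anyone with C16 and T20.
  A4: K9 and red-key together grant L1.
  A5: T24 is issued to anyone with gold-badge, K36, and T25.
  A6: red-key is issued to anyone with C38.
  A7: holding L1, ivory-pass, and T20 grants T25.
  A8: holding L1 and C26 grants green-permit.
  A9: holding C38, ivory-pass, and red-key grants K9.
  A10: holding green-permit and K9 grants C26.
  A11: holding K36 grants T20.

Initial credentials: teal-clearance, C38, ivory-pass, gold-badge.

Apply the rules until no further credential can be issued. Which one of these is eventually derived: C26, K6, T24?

T24

Holding C38 grants red-key (A6).
Holding C38, ivory-pass, and red-key grants K9 (A9).
Holding K9 and red-key grants L1 (A4).
Holding ivory-pass, L1, and teal-clearance grants K36 (A1).
Holding K36 grants T20 (A11).
Holding L1, ivory-pass, and T20 grants T25 (A7).
Holding gold-badge, K36, and T25 grants T24 (A5).
C26 would need green-permit and K9 (A10), but green-permit is never granted. No rule produces K6, and it is not given.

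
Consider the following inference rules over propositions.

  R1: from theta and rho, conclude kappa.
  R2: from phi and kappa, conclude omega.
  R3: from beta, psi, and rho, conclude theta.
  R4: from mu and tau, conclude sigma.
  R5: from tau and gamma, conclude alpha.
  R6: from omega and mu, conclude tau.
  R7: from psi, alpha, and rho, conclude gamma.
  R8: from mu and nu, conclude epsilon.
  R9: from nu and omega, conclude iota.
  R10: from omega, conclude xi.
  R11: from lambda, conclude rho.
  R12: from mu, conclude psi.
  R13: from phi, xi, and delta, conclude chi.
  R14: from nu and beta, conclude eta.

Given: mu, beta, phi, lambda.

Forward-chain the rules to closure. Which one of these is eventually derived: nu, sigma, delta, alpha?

sigma

From lambda, R11 gives rho.
mu holds, so psi follows (R12).
From beta, psi, and rho, R3 gives theta.
From theta and rho, R1 gives kappa.
phi and kappa hold, so omega follows (R2).
omega and mu hold, so tau follows (R6).
mu and tau hold, so sigma follows (R4).
No rule produces delta, and it is not given. alpha would need tau and gamma (R5), but gamma is never established. No rule produces nu, and it is not given.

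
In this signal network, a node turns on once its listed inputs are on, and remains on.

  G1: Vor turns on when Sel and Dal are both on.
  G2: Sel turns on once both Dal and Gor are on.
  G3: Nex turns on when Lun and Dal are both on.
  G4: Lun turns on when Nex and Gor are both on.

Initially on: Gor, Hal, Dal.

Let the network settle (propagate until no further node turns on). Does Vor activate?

Dal and Gor are on, so Sel turns on (G2).
G1: Sel and Dal on → Vor on.

Yes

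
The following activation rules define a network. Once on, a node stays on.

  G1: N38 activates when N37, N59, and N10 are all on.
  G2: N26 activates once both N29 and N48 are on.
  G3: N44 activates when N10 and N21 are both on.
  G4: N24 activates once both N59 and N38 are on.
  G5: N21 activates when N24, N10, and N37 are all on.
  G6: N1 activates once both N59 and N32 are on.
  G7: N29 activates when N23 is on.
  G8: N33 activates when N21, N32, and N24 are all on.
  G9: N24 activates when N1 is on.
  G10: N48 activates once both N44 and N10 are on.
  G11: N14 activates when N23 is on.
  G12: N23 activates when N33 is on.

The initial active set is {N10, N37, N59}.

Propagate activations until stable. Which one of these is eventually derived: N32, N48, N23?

G1: N37, N59, and N10 on → N38 on.
N59 and N38 are on, so N24 activates (G4).
N24, N10, and N37 are on, so N21 activates (G5).
G3: N10 and N21 on → N44 on.
N44 and N10 are on, so N48 activates (G10).
N23 would need N33 (G12), but N33 never turns on. No rule produces N32, and it is not given.

N48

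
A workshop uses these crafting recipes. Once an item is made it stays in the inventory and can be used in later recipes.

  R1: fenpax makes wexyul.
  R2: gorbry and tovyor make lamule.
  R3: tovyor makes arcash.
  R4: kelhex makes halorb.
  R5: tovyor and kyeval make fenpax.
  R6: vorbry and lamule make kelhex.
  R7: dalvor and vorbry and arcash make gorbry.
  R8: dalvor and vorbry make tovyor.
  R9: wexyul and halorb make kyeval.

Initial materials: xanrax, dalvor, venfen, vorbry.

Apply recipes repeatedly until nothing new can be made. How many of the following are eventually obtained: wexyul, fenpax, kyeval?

0

wexyul would need fenpax (R1), but fenpax is never obtained.
fenpax would need tovyor and kyeval (R5), but kyeval is never obtained.
kyeval would need wexyul and halorb (R9), but wexyul is never obtained.
None of the 3 are reached.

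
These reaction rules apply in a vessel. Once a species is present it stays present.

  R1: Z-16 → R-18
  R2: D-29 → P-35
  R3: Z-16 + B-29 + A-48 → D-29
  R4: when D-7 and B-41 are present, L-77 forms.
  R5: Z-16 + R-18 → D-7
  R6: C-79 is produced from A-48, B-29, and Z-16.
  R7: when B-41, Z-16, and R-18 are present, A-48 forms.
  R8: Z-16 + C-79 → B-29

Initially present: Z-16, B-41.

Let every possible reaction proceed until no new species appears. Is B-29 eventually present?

No

B-29 would need Z-16 and C-79 (R8), but C-79 never forms.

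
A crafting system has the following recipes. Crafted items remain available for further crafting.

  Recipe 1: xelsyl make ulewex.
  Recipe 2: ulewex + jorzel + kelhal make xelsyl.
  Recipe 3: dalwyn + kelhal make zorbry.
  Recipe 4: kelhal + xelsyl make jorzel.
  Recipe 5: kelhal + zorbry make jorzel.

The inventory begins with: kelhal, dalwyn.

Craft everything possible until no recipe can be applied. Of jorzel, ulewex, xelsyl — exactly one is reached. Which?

dalwyn + kelhal → zorbry (Recipe 3).
kelhal + zorbry → jorzel (Recipe 5).
ulewex would need xelsyl (Recipe 1), but xelsyl is never obtained. xelsyl would need ulewex, jorzel, and kelhal (Recipe 2), but ulewex is never obtained.

jorzel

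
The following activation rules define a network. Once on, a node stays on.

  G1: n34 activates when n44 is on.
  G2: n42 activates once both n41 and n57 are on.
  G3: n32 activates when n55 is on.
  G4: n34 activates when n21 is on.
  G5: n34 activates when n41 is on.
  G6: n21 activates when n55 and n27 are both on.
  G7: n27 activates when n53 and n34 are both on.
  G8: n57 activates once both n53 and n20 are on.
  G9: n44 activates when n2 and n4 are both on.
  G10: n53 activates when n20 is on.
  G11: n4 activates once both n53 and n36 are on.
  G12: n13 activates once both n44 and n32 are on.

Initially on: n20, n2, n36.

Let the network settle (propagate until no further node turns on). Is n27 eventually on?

G10: n20 on → n53 on.
G11: n53 and n36 on → n4 on.
n2 and n4 are on, so n44 activates (G9).
G1: n44 on → n34 on.
n53 and n34 are on, so n27 activates (G7).

Yes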